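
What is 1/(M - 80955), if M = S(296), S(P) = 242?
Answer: -1/80713 ≈ -1.2390e-5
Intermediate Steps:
M = 242
1/(M - 80955) = 1/(242 - 80955) = 1/(-80713) = -1/80713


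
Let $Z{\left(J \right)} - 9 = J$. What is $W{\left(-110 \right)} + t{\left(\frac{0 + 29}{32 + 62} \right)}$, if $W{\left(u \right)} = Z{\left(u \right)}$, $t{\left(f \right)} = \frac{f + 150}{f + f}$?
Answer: $\frac{8271}{58} \approx 142.6$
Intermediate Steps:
$Z{\left(J \right)} = 9 + J$
$t{\left(f \right)} = \frac{150 + f}{2 f}$
$W{\left(u \right)} = 9 + u$
$W{\left(-110 \right)} + t{\left(\frac{0 + 29}{32 + 62} \right)} = \left(9 - 110\right) + \frac{150 + \frac{0 + 29}{32 + 62}}{2 \frac{0 + 29}{32 + 62}} = -101 + \frac{150 + \frac{29}{94}}{2 \cdot \frac{29}{94}} = -101 + \frac{1}{2} \cdot \frac{94}{29} \cdot \frac{14129}{94} = -101 + \frac{14129}{58} = \frac{8271}{58}$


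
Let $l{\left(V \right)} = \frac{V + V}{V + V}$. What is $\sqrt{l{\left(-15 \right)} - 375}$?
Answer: $i \sqrt{374} \approx 19.339 i$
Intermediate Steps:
$l{\left(V \right)} = 1$ ($l{\left(V \right)} = \frac{2 V}{2 V} = 2 V \frac{1}{2 V} = 1$)
$\sqrt{l{\left(-15 \right)} - 375} = \sqrt{1 - 375} = \sqrt{-374} = i \sqrt{374}$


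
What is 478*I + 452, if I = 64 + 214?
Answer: 133336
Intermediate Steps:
I = 278
478*I + 452 = 478*278 + 452 = 132884 + 452 = 133336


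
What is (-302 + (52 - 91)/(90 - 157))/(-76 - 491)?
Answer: 2885/5427 ≈ 0.53160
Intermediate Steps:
(-302 + (52 - 91)/(90 - 157))/(-76 - 491) = (-302 - 39/(-67))/(-567) = (-302 - 39*(-1/67))*(-1/567) = (-302 + 39/67)*(-1/567) = -20195/67*(-1/567) = 2885/5427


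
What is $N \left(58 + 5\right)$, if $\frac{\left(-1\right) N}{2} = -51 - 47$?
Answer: $12348$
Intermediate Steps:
$N = 196$ ($N = - 2 \left(-51 - 47\right) = \left(-2\right) \left(-98\right) = 196$)
$N \left(58 + 5\right) = 196 \left(58 + 5\right) = 196 \cdot 63 = 12348$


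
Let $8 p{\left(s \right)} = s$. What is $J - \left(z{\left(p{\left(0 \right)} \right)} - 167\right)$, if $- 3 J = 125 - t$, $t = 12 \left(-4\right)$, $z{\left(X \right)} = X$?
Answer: $\frac{328}{3} \approx 109.33$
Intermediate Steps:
$p{\left(s \right)} = \frac{s}{8}$
$t = -48$
$J = - \frac{173}{3}$ ($J = - \frac{125 - -48}{3} = - \frac{125 + 48}{3} = \left(- \frac{1}{3}\right) 173 = - \frac{173}{3} \approx -57.667$)
$J - \left(z{\left(p{\left(0 \right)} \right)} - 167\right) = - \frac{173}{3} - \left(\frac{1}{8} \cdot 0 - 167\right) = - \frac{173}{3} - \left(0 - 167\right) = - \frac{173}{3} - -167 = - \frac{173}{3} + 167 = \frac{328}{3}$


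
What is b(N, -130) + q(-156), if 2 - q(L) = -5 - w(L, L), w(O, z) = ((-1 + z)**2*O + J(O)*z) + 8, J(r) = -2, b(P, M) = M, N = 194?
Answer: -3845047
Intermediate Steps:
w(O, z) = 8 - 2*z + O*(-1 + z)**2 (w(O, z) = ((-1 + z)**2*O - 2*z) + 8 = (O*(-1 + z)**2 - 2*z) + 8 = (-2*z + O*(-1 + z)**2) + 8 = 8 - 2*z + O*(-1 + z)**2)
q(L) = 15 - 2*L + L*(-1 + L)**2 (q(L) = 2 - (-5 - (8 - 2*L + L*(-1 + L)**2)) = 2 - (-5 + (-8 + 2*L - L*(-1 + L)**2)) = 2 - (-13 + 2*L - L*(-1 + L)**2) = 2 + (13 - 2*L + L*(-1 + L)**2) = 15 - 2*L + L*(-1 + L)**2)
b(N, -130) + q(-156) = -130 + (15 - 2*(-156) - 156*(-1 - 156)**2) = -130 + (15 + 312 - 156*(-157)**2) = -130 + (15 + 312 - 156*24649) = -130 + (15 + 312 - 3845244) = -130 - 3844917 = -3845047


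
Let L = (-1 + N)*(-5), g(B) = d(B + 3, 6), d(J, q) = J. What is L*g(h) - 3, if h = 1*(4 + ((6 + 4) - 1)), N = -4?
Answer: 397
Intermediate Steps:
h = 13 (h = 1*(4 + (10 - 1)) = 1*(4 + 9) = 1*13 = 13)
g(B) = 3 + B (g(B) = B + 3 = 3 + B)
L = 25 (L = (-1 - 4)*(-5) = -5*(-5) = 25)
L*g(h) - 3 = 25*(3 + 13) - 3 = 25*16 - 3 = 400 - 3 = 397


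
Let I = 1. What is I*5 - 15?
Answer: -10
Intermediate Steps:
I*5 - 15 = 1*5 - 15 = 5 - 15 = -10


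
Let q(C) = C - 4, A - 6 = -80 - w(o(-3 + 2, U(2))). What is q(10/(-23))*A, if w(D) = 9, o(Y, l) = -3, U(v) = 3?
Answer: 8466/23 ≈ 368.09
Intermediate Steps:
A = -83 (A = 6 + (-80 - 1*9) = 6 + (-80 - 9) = 6 - 89 = -83)
q(C) = -4 + C
q(10/(-23))*A = (-4 + 10/(-23))*(-83) = (-4 + 10*(-1/23))*(-83) = (-4 - 10/23)*(-83) = -102/23*(-83) = 8466/23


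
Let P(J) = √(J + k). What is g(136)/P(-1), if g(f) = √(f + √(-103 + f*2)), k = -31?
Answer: -I*√298/8 ≈ -2.1578*I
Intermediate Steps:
P(J) = √(-31 + J) (P(J) = √(J - 31) = √(-31 + J))
g(f) = √(f + √(-103 + 2*f))
g(136)/P(-1) = √(136 + √(-103 + 2*136))/(√(-31 - 1)) = √(136 + √(-103 + 272))/(√(-32)) = √(136 + √169)/((4*I*√2)) = √(136 + 13)*(-I*√2/8) = √149*(-I*√2/8) = -I*√298/8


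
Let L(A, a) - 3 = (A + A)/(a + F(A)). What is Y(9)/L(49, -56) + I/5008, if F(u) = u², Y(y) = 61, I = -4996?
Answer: 24311889/1275788 ≈ 19.056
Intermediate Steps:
L(A, a) = 3 + 2*A/(a + A²) (L(A, a) = 3 + (A + A)/(a + A²) = 3 + (2*A)/(a + A²) = 3 + 2*A/(a + A²))
Y(9)/L(49, -56) + I/5008 = 61/(((2*49 + 3*(-56) + 3*49²)/(-56 + 49²))) - 4996/5008 = 61/(((98 - 168 + 3*2401)/(-56 + 2401))) - 4996*1/5008 = 61/(((98 - 168 + 7203)/2345)) - 1249/1252 = 61/(((1/2345)*7133)) - 1249/1252 = 61/(1019/335) - 1249/1252 = 61*(335/1019) - 1249/1252 = 20435/1019 - 1249/1252 = 24311889/1275788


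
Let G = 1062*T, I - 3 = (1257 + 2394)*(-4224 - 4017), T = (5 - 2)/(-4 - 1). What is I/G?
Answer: 25073240/531 ≈ 47219.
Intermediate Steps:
T = -3/5 (T = 3/(-5) = 3*(-1/5) = -3/5 ≈ -0.60000)
I = -30087888 (I = 3 + (1257 + 2394)*(-4224 - 4017) = 3 + 3651*(-8241) = 3 - 30087891 = -30087888)
G = -3186/5 (G = 1062*(-3/5) = -3186/5 ≈ -637.20)
I/G = -30087888/(-3186/5) = -30087888*(-5/3186) = 25073240/531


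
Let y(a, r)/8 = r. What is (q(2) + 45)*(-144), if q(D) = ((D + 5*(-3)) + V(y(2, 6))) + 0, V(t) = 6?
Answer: -5472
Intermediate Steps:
y(a, r) = 8*r
q(D) = -9 + D (q(D) = ((D + 5*(-3)) + 6) + 0 = ((D - 15) + 6) + 0 = ((-15 + D) + 6) + 0 = (-9 + D) + 0 = -9 + D)
(q(2) + 45)*(-144) = ((-9 + 2) + 45)*(-144) = (-7 + 45)*(-144) = 38*(-144) = -5472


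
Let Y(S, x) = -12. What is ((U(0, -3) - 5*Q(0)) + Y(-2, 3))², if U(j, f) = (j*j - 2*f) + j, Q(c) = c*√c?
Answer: 36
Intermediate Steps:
Q(c) = c^(3/2)
U(j, f) = j + j² - 2*f (U(j, f) = (j² - 2*f) + j = j + j² - 2*f)
((U(0, -3) - 5*Q(0)) + Y(-2, 3))² = (((0 + 0² - 2*(-3)) - 5*0^(3/2)) - 12)² = (((0 + 0 + 6) - 5*0) - 12)² = ((6 + 0) - 12)² = (6 - 12)² = (-6)² = 36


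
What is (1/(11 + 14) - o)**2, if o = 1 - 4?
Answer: 5776/625 ≈ 9.2416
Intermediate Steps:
o = -3
(1/(11 + 14) - o)**2 = (1/(11 + 14) - 1*(-3))**2 = (1/25 + 3)**2 = (76/25)**2 = 5776/625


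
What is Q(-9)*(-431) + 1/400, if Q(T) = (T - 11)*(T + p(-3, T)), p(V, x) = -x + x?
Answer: -31031999/400 ≈ -77580.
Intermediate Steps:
p(V, x) = 0
Q(T) = T*(-11 + T) (Q(T) = (T - 11)*(T + 0) = (-11 + T)*T = T*(-11 + T))
Q(-9)*(-431) + 1/400 = -9*(-11 - 9)*(-431) + 1/400 = -9*(-20)*(-431) + 1/400 = 180*(-431) + 1/400 = -77580 + 1/400 = -31031999/400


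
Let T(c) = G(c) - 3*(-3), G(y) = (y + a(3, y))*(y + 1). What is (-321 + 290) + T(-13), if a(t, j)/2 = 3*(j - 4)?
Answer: 1358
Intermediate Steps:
a(t, j) = -24 + 6*j (a(t, j) = 2*(3*(j - 4)) = 2*(3*(-4 + j)) = 2*(-12 + 3*j) = -24 + 6*j)
G(y) = (1 + y)*(-24 + 7*y) (G(y) = (y + (-24 + 6*y))*(y + 1) = (-24 + 7*y)*(1 + y) = (1 + y)*(-24 + 7*y))
T(c) = -15 - 17*c + 7*c**2 (T(c) = (-24 - 17*c + 7*c**2) - 3*(-3) = (-24 - 17*c + 7*c**2) + 9 = -15 - 17*c + 7*c**2)
(-321 + 290) + T(-13) = (-321 + 290) + (-15 - 17*(-13) + 7*(-13)**2) = -31 + (-15 + 221 + 7*169) = -31 + (-15 + 221 + 1183) = -31 + 1389 = 1358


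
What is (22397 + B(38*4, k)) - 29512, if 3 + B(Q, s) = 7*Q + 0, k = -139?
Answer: -6054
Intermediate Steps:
B(Q, s) = -3 + 7*Q (B(Q, s) = -3 + (7*Q + 0) = -3 + 7*Q)
(22397 + B(38*4, k)) - 29512 = (22397 + (-3 + 7*(38*4))) - 29512 = (22397 + (-3 + 7*152)) - 29512 = (22397 + (-3 + 1064)) - 29512 = (22397 + 1061) - 29512 = 23458 - 29512 = -6054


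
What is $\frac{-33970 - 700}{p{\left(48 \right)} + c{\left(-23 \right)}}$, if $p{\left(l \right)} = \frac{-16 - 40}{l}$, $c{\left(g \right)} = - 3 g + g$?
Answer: $- \frac{208020}{269} \approx -773.31$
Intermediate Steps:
$c{\left(g \right)} = - 2 g$
$p{\left(l \right)} = - \frac{56}{l}$
$\frac{-33970 - 700}{p{\left(48 \right)} + c{\left(-23 \right)}} = \frac{-33970 - 700}{- \frac{56}{48} - -46} = - \frac{34670}{\left(-56\right) \frac{1}{48} + 46} = - \frac{34670}{- \frac{7}{6} + 46} = - \frac{34670}{\frac{269}{6}} = \left(-34670\right) \frac{6}{269} = - \frac{208020}{269}$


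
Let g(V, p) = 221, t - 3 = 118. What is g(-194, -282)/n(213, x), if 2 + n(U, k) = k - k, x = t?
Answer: -221/2 ≈ -110.50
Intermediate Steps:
t = 121 (t = 3 + 118 = 121)
x = 121
n(U, k) = -2 (n(U, k) = -2 + (k - k) = -2 + 0 = -2)
g(-194, -282)/n(213, x) = 221/(-2) = 221*(-½) = -221/2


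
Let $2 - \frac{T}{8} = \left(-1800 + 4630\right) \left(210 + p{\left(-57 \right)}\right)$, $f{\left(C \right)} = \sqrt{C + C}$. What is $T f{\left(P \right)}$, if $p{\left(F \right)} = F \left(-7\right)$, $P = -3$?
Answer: $- 13787744 i \sqrt{6} \approx - 3.3773 \cdot 10^{7} i$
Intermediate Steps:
$p{\left(F \right)} = - 7 F$
$f{\left(C \right)} = \sqrt{2} \sqrt{C}$ ($f{\left(C \right)} = \sqrt{2 C} = \sqrt{2} \sqrt{C}$)
$T = -13787744$ ($T = 16 - 8 \left(-1800 + 4630\right) \left(210 - -399\right) = 16 - 8 \cdot 2830 \left(210 + 399\right) = 16 - 8 \cdot 2830 \cdot 609 = 16 - 13787760 = -13787744$)
$T f{\left(P \right)} = - 13787744 \sqrt{2} \sqrt{-3} = - 13787744 \sqrt{2} i \sqrt{3} = - 13787744 i \sqrt{6}$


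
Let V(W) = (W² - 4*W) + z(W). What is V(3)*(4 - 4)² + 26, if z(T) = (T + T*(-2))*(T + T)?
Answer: 26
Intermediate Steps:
z(T) = -2*T² (z(T) = (T - 2*T)*(2*T) = (-T)*(2*T) = -2*T²)
V(W) = -W² - 4*W (V(W) = (W² - 4*W) - 2*W² = -W² - 4*W)
V(3)*(4 - 4)² + 26 = (3*(-4 - 1*3))*(4 - 4)² + 26 = (3*(-4 - 3))*0² + 26 = (3*(-7))*0 + 26 = -21*0 + 26 = 0 + 26 = 26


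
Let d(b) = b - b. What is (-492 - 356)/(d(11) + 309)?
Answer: -848/309 ≈ -2.7443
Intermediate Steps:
d(b) = 0
(-492 - 356)/(d(11) + 309) = (-492 - 356)/(0 + 309) = -848/309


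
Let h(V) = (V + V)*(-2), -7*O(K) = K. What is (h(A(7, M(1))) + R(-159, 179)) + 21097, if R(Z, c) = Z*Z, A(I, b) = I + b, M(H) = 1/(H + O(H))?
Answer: 139036/3 ≈ 46345.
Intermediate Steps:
O(K) = -K/7
M(H) = 7/(6*H) (M(H) = 1/(H - H/7) = 1/(6*H/7) = 7/(6*H))
h(V) = -4*V (h(V) = (2*V)*(-2) = -4*V)
R(Z, c) = Z²
(h(A(7, M(1))) + R(-159, 179)) + 21097 = (-4*(7 + (7/6)/1) + (-159)²) + 21097 = (-4*(7 + (7/6)*1) + 25281) + 21097 = (-4*(7 + 7/6) + 25281) + 21097 = (-4*49/6 + 25281) + 21097 = (-98/3 + 25281) + 21097 = 75745/3 + 21097 = 139036/3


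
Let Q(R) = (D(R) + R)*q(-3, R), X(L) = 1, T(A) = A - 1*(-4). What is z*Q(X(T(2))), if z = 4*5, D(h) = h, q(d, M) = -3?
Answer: -120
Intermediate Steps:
T(A) = 4 + A (T(A) = A + 4 = 4 + A)
Q(R) = -6*R (Q(R) = (R + R)*(-3) = (2*R)*(-3) = -6*R)
z = 20
z*Q(X(T(2))) = 20*(-6*1) = 20*(-6) = -120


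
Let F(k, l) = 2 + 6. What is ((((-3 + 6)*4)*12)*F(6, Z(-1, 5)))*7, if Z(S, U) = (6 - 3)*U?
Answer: 8064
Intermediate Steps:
Z(S, U) = 3*U
F(k, l) = 8
((((-3 + 6)*4)*12)*F(6, Z(-1, 5)))*7 = ((((-3 + 6)*4)*12)*8)*7 = (((3*4)*12)*8)*7 = ((12*12)*8)*7 = (144*8)*7 = 1152*7 = 8064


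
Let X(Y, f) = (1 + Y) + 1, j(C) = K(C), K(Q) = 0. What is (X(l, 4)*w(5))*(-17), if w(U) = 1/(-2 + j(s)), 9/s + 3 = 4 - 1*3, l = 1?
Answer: 51/2 ≈ 25.500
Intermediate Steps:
s = -9/2 (s = 9/(-3 + (4 - 1*3)) = 9/(-3 + (4 - 3)) = 9/(-3 + 1) = 9/(-2) = 9*(-½) = -9/2 ≈ -4.5000)
j(C) = 0
X(Y, f) = 2 + Y
w(U) = -½ (w(U) = 1/(-2 + 0) = 1/(-2) = -½)
(X(l, 4)*w(5))*(-17) = ((2 + 1)*(-½))*(-17) = (3*(-½))*(-17) = -3/2*(-17) = 51/2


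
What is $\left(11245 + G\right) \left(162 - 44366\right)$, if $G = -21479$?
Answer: $452383736$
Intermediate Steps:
$\left(11245 + G\right) \left(162 - 44366\right) = \left(11245 - 21479\right) \left(162 - 44366\right) = \left(-10234\right) \left(-44204\right) = 452383736$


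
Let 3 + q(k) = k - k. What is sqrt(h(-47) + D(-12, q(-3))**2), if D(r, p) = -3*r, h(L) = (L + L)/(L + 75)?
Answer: sqrt(253358)/14 ≈ 35.953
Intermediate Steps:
h(L) = 2*L/(75 + L) (h(L) = (2*L)/(75 + L) = 2*L/(75 + L))
q(k) = -3 (q(k) = -3 + (k - k) = -3 + 0 = -3)
sqrt(h(-47) + D(-12, q(-3))**2) = sqrt(2*(-47)/(75 - 47) + (-3*(-12))**2) = sqrt(2*(-47)/28 + 36**2) = sqrt(2*(-47)*(1/28) + 1296) = sqrt(-47/14 + 1296) = sqrt(18097/14) = sqrt(253358)/14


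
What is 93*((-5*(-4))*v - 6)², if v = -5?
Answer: 1044948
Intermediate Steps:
93*((-5*(-4))*v - 6)² = 93*(-5*(-4)*(-5) - 6)² = 93*(20*(-5) - 6)² = 93*(-100 - 6)² = 93*(-106)² = 93*11236 = 1044948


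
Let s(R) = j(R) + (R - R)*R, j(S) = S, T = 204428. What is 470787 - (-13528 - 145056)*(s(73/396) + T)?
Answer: 3209531487319/99 ≈ 3.2420e+10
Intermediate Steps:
s(R) = R (s(R) = R + (R - R)*R = R + 0*R = R + 0 = R)
470787 - (-13528 - 145056)*(s(73/396) + T) = 470787 - (-13528 - 145056)*(73/396 + 204428) = 470787 - (-158584)*(73*(1/396) + 204428) = 470787 - (-158584)*(73/396 + 204428) = 470787 - (-158584)*80953561/396 = 470787 - 1*(-3209484879406/99) = 470787 + 3209484879406/99 = 3209531487319/99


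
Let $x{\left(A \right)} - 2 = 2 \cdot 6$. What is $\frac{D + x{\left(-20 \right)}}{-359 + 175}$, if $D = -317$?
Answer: $\frac{303}{184} \approx 1.6467$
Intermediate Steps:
$x{\left(A \right)} = 14$ ($x{\left(A \right)} = 2 + 2 \cdot 6 = 2 + 12 = 14$)
$\frac{D + x{\left(-20 \right)}}{-359 + 175} = \frac{-317 + 14}{-359 + 175} = - \frac{303}{-184} = \left(-303\right) \left(- \frac{1}{184}\right) = \frac{303}{184}$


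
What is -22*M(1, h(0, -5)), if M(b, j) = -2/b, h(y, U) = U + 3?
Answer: 44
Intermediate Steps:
h(y, U) = 3 + U
-22*M(1, h(0, -5)) = -(-44)/1 = -(-44) = -22*(-2) = 44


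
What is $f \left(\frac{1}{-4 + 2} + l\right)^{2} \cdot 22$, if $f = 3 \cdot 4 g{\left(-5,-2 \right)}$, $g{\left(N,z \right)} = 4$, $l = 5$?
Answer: $21384$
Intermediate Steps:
$f = 48$ ($f = 3 \cdot 4 \cdot 4 = 12 \cdot 4 = 48$)
$f \left(\frac{1}{-4 + 2} + l\right)^{2} \cdot 22 = 48 \left(\frac{1}{-4 + 2} + 5\right)^{2} \cdot 22 = 48 \left(\frac{1}{-2} + 5\right)^{2} \cdot 22 = 48 \left(- \frac{1}{2} + 5\right)^{2} \cdot 22 = 48 \left(\frac{9}{2}\right)^{2} \cdot 22 = 48 \cdot \frac{81}{4} \cdot 22 = 972 \cdot 22 = 21384$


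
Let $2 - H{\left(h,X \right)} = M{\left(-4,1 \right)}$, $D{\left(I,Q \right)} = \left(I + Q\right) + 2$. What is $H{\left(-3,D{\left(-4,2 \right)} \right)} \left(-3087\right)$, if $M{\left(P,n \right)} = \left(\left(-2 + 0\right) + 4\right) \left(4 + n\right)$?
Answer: $24696$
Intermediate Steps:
$D{\left(I,Q \right)} = 2 + I + Q$
$M{\left(P,n \right)} = 8 + 2 n$ ($M{\left(P,n \right)} = \left(-2 + 4\right) \left(4 + n\right) = 2 \left(4 + n\right) = 8 + 2 n$)
$H{\left(h,X \right)} = -8$ ($H{\left(h,X \right)} = 2 - \left(8 + 2 \cdot 1\right) = 2 - \left(8 + 2\right) = 2 - 10 = -8$)
$H{\left(-3,D{\left(-4,2 \right)} \right)} \left(-3087\right) = \left(-8\right) \left(-3087\right) = 24696$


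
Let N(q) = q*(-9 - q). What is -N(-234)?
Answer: 52650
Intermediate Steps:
-N(-234) = -(-1)*(-234)*(9 - 234) = -(-1)*(-234)*(-225) = -1*(-52650) = 52650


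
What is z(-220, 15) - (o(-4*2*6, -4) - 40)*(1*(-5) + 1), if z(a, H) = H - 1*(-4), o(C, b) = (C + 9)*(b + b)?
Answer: 1107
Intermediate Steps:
o(C, b) = 2*b*(9 + C) (o(C, b) = (9 + C)*(2*b) = 2*b*(9 + C))
z(a, H) = 4 + H (z(a, H) = H + 4 = 4 + H)
z(-220, 15) - (o(-4*2*6, -4) - 40)*(1*(-5) + 1) = (4 + 15) - (2*(-4)*(9 - 4*2*6) - 40)*(1*(-5) + 1) = 19 - (2*(-4)*(9 - 8*6) - 40)*(-5 + 1) = 19 - (2*(-4)*(9 - 48) - 40)*(-4) = 19 - (2*(-4)*(-39) - 40)*(-4) = 19 - (312 - 40)*(-4) = 19 - 272*(-4) = 19 - 1*(-1088) = 19 + 1088 = 1107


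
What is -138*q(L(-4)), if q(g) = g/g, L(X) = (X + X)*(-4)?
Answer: -138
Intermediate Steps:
L(X) = -8*X (L(X) = (2*X)*(-4) = -8*X)
q(g) = 1
-138*q(L(-4)) = -138*1 = -138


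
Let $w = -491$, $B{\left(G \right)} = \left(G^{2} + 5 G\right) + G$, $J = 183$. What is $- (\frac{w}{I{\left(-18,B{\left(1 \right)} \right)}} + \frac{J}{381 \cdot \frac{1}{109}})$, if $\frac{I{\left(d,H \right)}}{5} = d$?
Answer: $- \frac{660767}{11430} \approx -57.81$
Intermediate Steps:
$B{\left(G \right)} = G^{2} + 6 G$
$I{\left(d,H \right)} = 5 d$
$- (\frac{w}{I{\left(-18,B{\left(1 \right)} \right)}} + \frac{J}{381 \cdot \frac{1}{109}}) = - (- \frac{491}{5 \left(-18\right)} + \frac{183}{381 \cdot \frac{1}{109}}) = - (- \frac{491}{-90} + \frac{183}{381 \cdot \frac{1}{109}}) = - (\left(-491\right) \left(- \frac{1}{90}\right) + \frac{183}{\frac{381}{109}}) = - (\frac{491}{90} + 183 \cdot \frac{109}{381}) = - (\frac{491}{90} + \frac{6649}{127}) = \left(-1\right) \frac{660767}{11430} = - \frac{660767}{11430}$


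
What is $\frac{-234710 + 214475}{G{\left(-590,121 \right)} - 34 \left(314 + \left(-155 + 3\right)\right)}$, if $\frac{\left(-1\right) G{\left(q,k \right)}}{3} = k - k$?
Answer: $\frac{6745}{1836} \approx 3.6737$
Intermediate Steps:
$G{\left(q,k \right)} = 0$ ($G{\left(q,k \right)} = - 3 \left(k - k\right) = \left(-3\right) 0 = 0$)
$\frac{-234710 + 214475}{G{\left(-590,121 \right)} - 34 \left(314 + \left(-155 + 3\right)\right)} = \frac{-234710 + 214475}{0 - 34 \left(314 + \left(-155 + 3\right)\right)} = - \frac{20235}{0 - 34 \left(314 - 152\right)} = - \frac{20235}{0 - 5508} = - \frac{20235}{-5508} = \left(-20235\right) \left(- \frac{1}{5508}\right) = \frac{6745}{1836}$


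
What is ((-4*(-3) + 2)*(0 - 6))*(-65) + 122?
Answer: 5582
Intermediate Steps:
((-4*(-3) + 2)*(0 - 6))*(-65) + 122 = ((12 + 2)*(-6))*(-65) + 122 = (14*(-6))*(-65) + 122 = -84*(-65) + 122 = 5460 + 122 = 5582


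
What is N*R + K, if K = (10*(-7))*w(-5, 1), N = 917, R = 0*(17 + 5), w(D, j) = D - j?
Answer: 420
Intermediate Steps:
R = 0 (R = 0*22 = 0)
K = 420 (K = (10*(-7))*(-5 - 1*1) = -70*(-5 - 1) = -70*(-6) = 420)
N*R + K = 917*0 + 420 = 0 + 420 = 420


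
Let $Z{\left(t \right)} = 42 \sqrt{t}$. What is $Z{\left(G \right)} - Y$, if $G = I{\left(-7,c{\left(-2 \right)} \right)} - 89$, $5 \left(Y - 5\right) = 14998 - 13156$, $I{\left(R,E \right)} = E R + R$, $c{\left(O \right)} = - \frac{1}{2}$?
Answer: $- \frac{1867}{5} + 21 i \sqrt{370} \approx -373.4 + 403.94 i$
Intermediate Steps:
$c{\left(O \right)} = - \frac{1}{2}$ ($c{\left(O \right)} = \left(-1\right) \frac{1}{2} = - \frac{1}{2}$)
$I{\left(R,E \right)} = R + E R$
$Y = \frac{1867}{5}$ ($Y = 5 + \frac{14998 - 13156}{5} = 5 + \frac{1}{5} \cdot 1842 = 5 + \frac{1842}{5} = \frac{1867}{5} \approx 373.4$)
$G = - \frac{185}{2}$ ($G = - 7 \left(1 - \frac{1}{2}\right) - 89 = \left(-7\right) \frac{1}{2} - 89 = - \frac{7}{2} - 89 = - \frac{185}{2} \approx -92.5$)
$Z{\left(G \right)} - Y = 42 \sqrt{- \frac{185}{2}} - \frac{1867}{5} = 42 \frac{i \sqrt{370}}{2} - \frac{1867}{5} = 21 i \sqrt{370} - \frac{1867}{5} = - \frac{1867}{5} + 21 i \sqrt{370}$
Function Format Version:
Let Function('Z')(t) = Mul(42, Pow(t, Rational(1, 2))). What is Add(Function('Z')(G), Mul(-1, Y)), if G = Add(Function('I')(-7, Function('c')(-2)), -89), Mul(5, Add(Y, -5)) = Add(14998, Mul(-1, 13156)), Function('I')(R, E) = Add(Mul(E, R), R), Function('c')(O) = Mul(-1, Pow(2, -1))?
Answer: Add(Rational(-1867, 5), Mul(21, I, Pow(370, Rational(1, 2)))) ≈ Add(-373.40, Mul(403.94, I))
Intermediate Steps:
Function('c')(O) = Rational(-1, 2) (Function('c')(O) = Mul(-1, Rational(1, 2)) = Rational(-1, 2))
Function('I')(R, E) = Add(R, Mul(E, R))
Y = Rational(1867, 5) (Y = Add(5, Mul(Rational(1, 5), Add(14998, Mul(-1, 13156)))) = Add(5, Mul(Rational(1, 5), Add(14998, -13156))) = Add(5, Mul(Rational(1, 5), 1842)) = Add(5, Rational(1842, 5)) = Rational(1867, 5) ≈ 373.40)
G = Rational(-185, 2) (G = Add(Mul(-7, Add(1, Rational(-1, 2))), -89) = Add(Mul(-7, Rational(1, 2)), -89) = Add(Rational(-7, 2), -89) = Rational(-185, 2) ≈ -92.500)
Add(Function('Z')(G), Mul(-1, Y)) = Add(Mul(42, Pow(Rational(-185, 2), Rational(1, 2))), Mul(-1, Rational(1867, 5))) = Add(Mul(42, Mul(Rational(1, 2), I, Pow(370, Rational(1, 2)))), Rational(-1867, 5)) = Add(Mul(21, I, Pow(370, Rational(1, 2))), Rational(-1867, 5)) = Add(Rational(-1867, 5), Mul(21, I, Pow(370, Rational(1, 2))))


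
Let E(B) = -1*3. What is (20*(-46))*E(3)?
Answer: 2760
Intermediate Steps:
E(B) = -3
(20*(-46))*E(3) = (20*(-46))*(-3) = -920*(-3) = 2760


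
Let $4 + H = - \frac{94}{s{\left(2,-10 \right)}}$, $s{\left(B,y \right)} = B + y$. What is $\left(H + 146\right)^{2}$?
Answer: $\frac{378225}{16} \approx 23639.0$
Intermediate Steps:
$H = \frac{31}{4}$ ($H = -4 - \frac{94}{2 - 10} = -4 - \frac{94}{-8} = -4 - - \frac{47}{4} = -4 + \frac{47}{4} = \frac{31}{4} \approx 7.75$)
$\left(H + 146\right)^{2} = \left(\frac{31}{4} + 146\right)^{2} = \left(\frac{615}{4}\right)^{2} = \frac{378225}{16}$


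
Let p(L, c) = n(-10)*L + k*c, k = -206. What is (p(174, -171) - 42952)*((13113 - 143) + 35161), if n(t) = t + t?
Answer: -539355986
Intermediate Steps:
n(t) = 2*t
p(L, c) = -206*c - 20*L (p(L, c) = (2*(-10))*L - 206*c = -20*L - 206*c = -206*c - 20*L)
(p(174, -171) - 42952)*((13113 - 143) + 35161) = ((-206*(-171) - 20*174) - 42952)*((13113 - 143) + 35161) = ((35226 - 3480) - 42952)*(12970 + 35161) = (31746 - 42952)*48131 = -11206*48131 = -539355986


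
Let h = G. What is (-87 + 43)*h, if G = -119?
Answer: 5236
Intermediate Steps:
h = -119
(-87 + 43)*h = (-87 + 43)*(-119) = -44*(-119) = 5236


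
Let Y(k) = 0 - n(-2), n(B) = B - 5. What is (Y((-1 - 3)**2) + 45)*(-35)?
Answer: -1820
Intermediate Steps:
n(B) = -5 + B
Y(k) = 7 (Y(k) = 0 - (-5 - 2) = 0 - 1*(-7) = 0 + 7 = 7)
(Y((-1 - 3)**2) + 45)*(-35) = (7 + 45)*(-35) = 52*(-35) = -1820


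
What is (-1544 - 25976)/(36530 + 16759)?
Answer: -27520/53289 ≈ -0.51643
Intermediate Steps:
(-1544 - 25976)/(36530 + 16759) = -27520/53289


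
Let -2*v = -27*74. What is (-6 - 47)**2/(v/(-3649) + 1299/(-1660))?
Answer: -17015068060/6398391 ≈ -2659.3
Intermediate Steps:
v = 999 (v = -(-27)*74/2 = -1/2*(-1998) = 999)
(-6 - 47)**2/(v/(-3649) + 1299/(-1660)) = (-6 - 47)**2/(999/(-3649) + 1299/(-1660)) = (-53)**2/(999*(-1/3649) + 1299*(-1/1660)) = 2809/(-999/3649 - 1299/1660) = 2809/(-6398391/6057340) = 2809*(-6057340/6398391) = -17015068060/6398391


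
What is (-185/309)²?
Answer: 34225/95481 ≈ 0.35845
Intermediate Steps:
(-185/309)² = 34225/95481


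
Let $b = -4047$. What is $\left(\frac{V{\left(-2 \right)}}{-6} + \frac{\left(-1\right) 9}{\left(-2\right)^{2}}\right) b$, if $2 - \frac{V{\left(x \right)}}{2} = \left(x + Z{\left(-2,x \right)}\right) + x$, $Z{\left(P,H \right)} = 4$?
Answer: $\frac{47215}{4} \approx 11804.0$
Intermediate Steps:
$V{\left(x \right)} = -4 - 4 x$ ($V{\left(x \right)} = 4 - 2 \left(\left(x + 4\right) + x\right) = 4 - 2 \left(\left(4 + x\right) + x\right) = 4 - 2 \left(4 + 2 x\right) = 4 - \left(8 + 4 x\right) = -4 - 4 x$)
$\left(\frac{V{\left(-2 \right)}}{-6} + \frac{\left(-1\right) 9}{\left(-2\right)^{2}}\right) b = \left(\frac{-4 - -8}{-6} + \frac{\left(-1\right) 9}{\left(-2\right)^{2}}\right) \left(-4047\right) = \left(\left(-4 + 8\right) \left(- \frac{1}{6}\right) - \frac{9}{4}\right) \left(-4047\right) = \left(4 \left(- \frac{1}{6}\right) - \frac{9}{4}\right) \left(-4047\right) = \left(- \frac{2}{3} - \frac{9}{4}\right) \left(-4047\right) = \left(- \frac{35}{12}\right) \left(-4047\right) = \frac{47215}{4}$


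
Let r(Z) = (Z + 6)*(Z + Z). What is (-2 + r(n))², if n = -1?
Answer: 144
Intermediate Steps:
r(Z) = 2*Z*(6 + Z) (r(Z) = (6 + Z)*(2*Z) = 2*Z*(6 + Z))
(-2 + r(n))² = (-2 + 2*(-1)*(6 - 1))² = (-2 + 2*(-1)*5)² = (-2 - 10)² = (-12)² = 144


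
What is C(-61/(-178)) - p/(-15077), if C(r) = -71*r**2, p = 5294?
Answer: -3815472611/477699668 ≈ -7.9872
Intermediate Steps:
C(-61/(-178)) - p/(-15077) = -71*(-61/(-178))**2 - 5294/(-15077) = -71*(-61*(-1/178))**2 - 5294*(-1)/15077 = -71*(61/178)**2 - 1*(-5294/15077) = -71*3721/31684 + 5294/15077 = -264191/31684 + 5294/15077 = -3815472611/477699668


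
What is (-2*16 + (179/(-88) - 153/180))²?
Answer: 235591801/193600 ≈ 1216.9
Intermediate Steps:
(-2*16 + (179/(-88) - 153/180))² = (-32 + (179*(-1/88) - 153*1/180))² = (-32 + (-179/88 - 17/20))² = (-32 - 1269/440)² = (-15349/440)² = 235591801/193600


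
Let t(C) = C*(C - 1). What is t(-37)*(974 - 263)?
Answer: 999666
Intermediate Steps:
t(C) = C*(-1 + C)
t(-37)*(974 - 263) = (-37*(-1 - 37))*(974 - 263) = -37*(-38)*711 = 1406*711 = 999666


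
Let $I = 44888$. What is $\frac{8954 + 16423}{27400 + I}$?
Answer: $\frac{8459}{24096} \approx 0.35105$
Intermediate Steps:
$\frac{8954 + 16423}{27400 + I} = \frac{8954 + 16423}{27400 + 44888} = \frac{25377}{72288} = 25377 \cdot \frac{1}{72288} = \frac{8459}{24096}$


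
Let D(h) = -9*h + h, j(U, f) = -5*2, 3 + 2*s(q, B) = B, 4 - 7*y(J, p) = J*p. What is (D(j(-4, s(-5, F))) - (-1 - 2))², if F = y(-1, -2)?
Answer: 6889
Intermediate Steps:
y(J, p) = 4/7 - J*p/7
F = 2/7 (F = 4/7 - ⅐*(-1)*(-2) = 4/7 - 2/7 = 2/7 ≈ 0.28571)
s(q, B) = -3/2 + B/2
j(U, f) = -10
D(h) = -8*h
(D(j(-4, s(-5, F))) - (-1 - 2))² = (-8*(-10) - (-1 - 2))² = (80 - 1*(-3))² = (80 + 3)² = 83² = 6889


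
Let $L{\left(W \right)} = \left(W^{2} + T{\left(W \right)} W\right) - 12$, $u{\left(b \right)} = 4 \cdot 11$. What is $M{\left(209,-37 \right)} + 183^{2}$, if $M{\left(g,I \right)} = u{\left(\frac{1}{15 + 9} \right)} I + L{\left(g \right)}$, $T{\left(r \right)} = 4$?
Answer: $76366$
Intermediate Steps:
$u{\left(b \right)} = 44$
$L{\left(W \right)} = -12 + W^{2} + 4 W$ ($L{\left(W \right)} = \left(W^{2} + 4 W\right) - 12 = -12 + W^{2} + 4 W$)
$M{\left(g,I \right)} = -12 + g^{2} + 4 g + 44 I$ ($M{\left(g,I \right)} = 44 I + \left(-12 + g^{2} + 4 g\right) = -12 + g^{2} + 4 g + 44 I$)
$M{\left(209,-37 \right)} + 183^{2} = \left(-12 + 209^{2} + 4 \cdot 209 + 44 \left(-37\right)\right) + 183^{2} = \left(-12 + 43681 + 836 - 1628\right) + 33489 = 42877 + 33489 = 76366$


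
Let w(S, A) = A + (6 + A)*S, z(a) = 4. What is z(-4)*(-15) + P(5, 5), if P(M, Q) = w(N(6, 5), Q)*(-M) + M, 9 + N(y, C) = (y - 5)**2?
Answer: 360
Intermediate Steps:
N(y, C) = -9 + (-5 + y)**2 (N(y, C) = -9 + (y - 5)**2 = -9 + (-5 + y)**2)
w(S, A) = A + S*(6 + A)
P(M, Q) = M - M*(-48 - 7*Q) (P(M, Q) = (Q + 6*(-9 + (-5 + 6)**2) + Q*(-9 + (-5 + 6)**2))*(-M) + M = (Q + 6*(-9 + 1**2) + Q*(-9 + 1**2))*(-M) + M = (Q + 6*(-9 + 1) + Q*(-9 + 1))*(-M) + M = (Q + 6*(-8) + Q*(-8))*(-M) + M = (Q - 48 - 8*Q)*(-M) + M = (-48 - 7*Q)*(-M) + M = -M*(-48 - 7*Q) + M = M - M*(-48 - 7*Q))
z(-4)*(-15) + P(5, 5) = 4*(-15) + 7*5*(7 + 5) = -60 + 7*5*12 = -60 + 420 = 360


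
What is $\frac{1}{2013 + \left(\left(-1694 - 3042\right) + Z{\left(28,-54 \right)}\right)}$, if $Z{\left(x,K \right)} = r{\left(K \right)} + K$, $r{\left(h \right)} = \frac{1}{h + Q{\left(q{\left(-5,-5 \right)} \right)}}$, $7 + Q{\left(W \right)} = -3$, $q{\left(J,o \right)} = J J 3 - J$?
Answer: $- \frac{64}{177729} \approx -0.0003601$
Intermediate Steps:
$q{\left(J,o \right)} = - J + 3 J^{2}$ ($q{\left(J,o \right)} = J^{2} \cdot 3 - J = 3 J^{2} - J = - J + 3 J^{2}$)
$Q{\left(W \right)} = -10$ ($Q{\left(W \right)} = -7 - 3 = -10$)
$r{\left(h \right)} = \frac{1}{-10 + h}$ ($r{\left(h \right)} = \frac{1}{h - 10} = \frac{1}{-10 + h}$)
$Z{\left(x,K \right)} = K + \frac{1}{-10 + K}$ ($Z{\left(x,K \right)} = \frac{1}{-10 + K} + K = K + \frac{1}{-10 + K}$)
$\frac{1}{2013 + \left(\left(-1694 - 3042\right) + Z{\left(28,-54 \right)}\right)} = \frac{1}{2013 + \left(\left(-1694 - 3042\right) + \frac{1 - 54 \left(-10 - 54\right)}{-10 - 54}\right)} = \frac{1}{2013 - \left(4736 - \frac{1 - -3456}{-64}\right)} = \frac{1}{2013 - \left(4736 + \frac{1 + 3456}{64}\right)} = \frac{1}{2013 - \frac{306561}{64}} = \frac{1}{- \frac{177729}{64}} = - \frac{64}{177729}$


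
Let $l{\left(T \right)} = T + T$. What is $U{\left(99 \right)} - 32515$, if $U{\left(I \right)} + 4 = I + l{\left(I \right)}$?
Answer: $-32222$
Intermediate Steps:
$l{\left(T \right)} = 2 T$
$U{\left(I \right)} = -4 + 3 I$ ($U{\left(I \right)} = -4 + \left(I + 2 I\right) = -4 + 3 I$)
$U{\left(99 \right)} - 32515 = \left(-4 + 3 \cdot 99\right) - 32515 = \left(-4 + 297\right) - 32515 = 293 - 32515 = -32222$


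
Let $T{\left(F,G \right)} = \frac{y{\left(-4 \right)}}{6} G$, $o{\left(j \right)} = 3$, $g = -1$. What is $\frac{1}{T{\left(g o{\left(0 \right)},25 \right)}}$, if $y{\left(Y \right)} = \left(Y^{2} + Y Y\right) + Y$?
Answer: $\frac{3}{350} \approx 0.0085714$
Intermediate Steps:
$y{\left(Y \right)} = Y + 2 Y^{2}$ ($y{\left(Y \right)} = \left(Y^{2} + Y^{2}\right) + Y = 2 Y^{2} + Y = Y + 2 Y^{2}$)
$T{\left(F,G \right)} = \frac{14 G}{3}$ ($T{\left(F,G \right)} = \frac{\left(-4\right) \left(1 + 2 \left(-4\right)\right)}{6} G = - 4 \left(1 - 8\right) \frac{1}{6} G = \left(-4\right) \left(-7\right) \frac{1}{6} G = 28 \cdot \frac{1}{6} G = \frac{14 G}{3}$)
$\frac{1}{T{\left(g o{\left(0 \right)},25 \right)}} = \frac{1}{\frac{14}{3} \cdot 25} = \frac{1}{\frac{350}{3}} = \frac{3}{350}$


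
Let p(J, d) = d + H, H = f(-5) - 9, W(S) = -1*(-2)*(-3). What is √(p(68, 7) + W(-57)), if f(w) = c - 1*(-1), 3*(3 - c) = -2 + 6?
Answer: 4*I*√3/3 ≈ 2.3094*I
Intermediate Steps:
c = 5/3 (c = 3 - (-2 + 6)/3 = 3 - ⅓*4 = 3 - 4/3 = 5/3 ≈ 1.6667)
f(w) = 8/3 (f(w) = 5/3 - 1*(-1) = 5/3 + 1 = 8/3)
W(S) = -6 (W(S) = 2*(-3) = -6)
H = -19/3 (H = 8/3 - 9 = -19/3 ≈ -6.3333)
p(J, d) = -19/3 + d (p(J, d) = d - 19/3 = -19/3 + d)
√(p(68, 7) + W(-57)) = √((-19/3 + 7) - 6) = √(⅔ - 6) = √(-16/3) = 4*I*√3/3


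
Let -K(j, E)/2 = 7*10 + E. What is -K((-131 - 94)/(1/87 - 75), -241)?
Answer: -342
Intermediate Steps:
K(j, E) = -140 - 2*E (K(j, E) = -2*(7*10 + E) = -2*(70 + E) = -140 - 2*E)
-K((-131 - 94)/(1/87 - 75), -241) = -(-140 - 2*(-241)) = -(-140 + 482) = -1*342 = -342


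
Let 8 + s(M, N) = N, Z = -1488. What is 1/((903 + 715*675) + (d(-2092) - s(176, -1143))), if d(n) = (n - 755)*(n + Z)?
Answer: 1/10676939 ≈ 9.3660e-8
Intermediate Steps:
s(M, N) = -8 + N
d(n) = (-1488 + n)*(-755 + n) (d(n) = (n - 755)*(n - 1488) = (-755 + n)*(-1488 + n) = (-1488 + n)*(-755 + n))
1/((903 + 715*675) + (d(-2092) - s(176, -1143))) = 1/((903 + 715*675) + ((1123440 + (-2092)² - 2243*(-2092)) - (-8 - 1143))) = 1/((903 + 482625) + ((1123440 + 4376464 + 4692356) - 1*(-1151))) = 1/(483528 + (10192260 + 1151)) = 1/(483528 + 10193411) = 1/10676939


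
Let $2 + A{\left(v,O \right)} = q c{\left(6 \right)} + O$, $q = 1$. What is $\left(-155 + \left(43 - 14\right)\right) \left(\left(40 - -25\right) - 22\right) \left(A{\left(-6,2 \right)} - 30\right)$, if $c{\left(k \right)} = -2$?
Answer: $173376$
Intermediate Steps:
$A{\left(v,O \right)} = -4 + O$ ($A{\left(v,O \right)} = -2 + \left(1 \left(-2\right) + O\right) = -2 + \left(-2 + O\right) = -4 + O$)
$\left(-155 + \left(43 - 14\right)\right) \left(\left(40 - -25\right) - 22\right) \left(A{\left(-6,2 \right)} - 30\right) = \left(-155 + \left(43 - 14\right)\right) \left(\left(40 - -25\right) - 22\right) \left(\left(-4 + 2\right) - 30\right) = \left(-155 + 29\right) \left(\left(40 + 25\right) - 22\right) \left(-2 - 30\right) = - 126 \left(65 - 22\right) \left(-32\right) = - 126 \cdot 43 \left(-32\right) = \left(-126\right) \left(-1376\right) = 173376$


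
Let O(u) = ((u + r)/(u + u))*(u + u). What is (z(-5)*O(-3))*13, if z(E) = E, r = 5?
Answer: -130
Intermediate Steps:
O(u) = 5 + u (O(u) = ((u + 5)/(u + u))*(u + u) = ((5 + u)/((2*u)))*(2*u) = ((5 + u)*(1/(2*u)))*(2*u) = ((5 + u)/(2*u))*(2*u) = 5 + u)
(z(-5)*O(-3))*13 = -5*(5 - 3)*13 = -5*2*13 = -10*13 = -130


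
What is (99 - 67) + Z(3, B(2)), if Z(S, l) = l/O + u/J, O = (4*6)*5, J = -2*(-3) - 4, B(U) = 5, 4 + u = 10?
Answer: 841/24 ≈ 35.042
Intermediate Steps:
u = 6 (u = -4 + 10 = 6)
J = 2 (J = 6 - 4 = 2)
O = 120 (O = 24*5 = 120)
Z(S, l) = 3 + l/120 (Z(S, l) = l/120 + 6/2 = l*(1/120) + 6*(½) = l/120 + 3 = 3 + l/120)
(99 - 67) + Z(3, B(2)) = (99 - 67) + (3 + (1/120)*5) = 32 + (3 + 1/24) = 32 + 73/24 = 841/24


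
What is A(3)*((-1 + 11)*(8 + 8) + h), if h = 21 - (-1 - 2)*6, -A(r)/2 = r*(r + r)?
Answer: -7164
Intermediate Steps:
A(r) = -4*r**2 (A(r) = -2*r*(r + r) = -2*r*2*r = -4*r**2)
h = 39 (h = 21 - (-3)*6 = 21 - 1*(-18) = 21 + 18 = 39)
A(3)*((-1 + 11)*(8 + 8) + h) = (-4*3**2)*((-1 + 11)*(8 + 8) + 39) = (-4*9)*(10*16 + 39) = -36*(160 + 39) = -36*199 = -7164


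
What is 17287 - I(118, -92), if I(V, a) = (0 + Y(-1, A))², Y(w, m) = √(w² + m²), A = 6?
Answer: 17250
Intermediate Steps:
Y(w, m) = √(m² + w²)
I(V, a) = 37 (I(V, a) = (0 + √(6² + (-1)²))² = (0 + √(36 + 1))² = (0 + √37)² = (√37)² = 37)
17287 - I(118, -92) = 17287 - 1*37 = 17287 - 37 = 17250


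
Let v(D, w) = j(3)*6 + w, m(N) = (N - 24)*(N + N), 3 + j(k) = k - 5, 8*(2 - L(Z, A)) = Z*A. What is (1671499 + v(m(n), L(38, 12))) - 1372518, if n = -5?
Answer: 298896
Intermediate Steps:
L(Z, A) = 2 - A*Z/8 (L(Z, A) = 2 - Z*A/8 = 2 - A*Z/8)
j(k) = -8 + k (j(k) = -3 + (k - 5) = -3 + (-5 + k) = -8 + k)
m(N) = 2*N*(-24 + N) (m(N) = (-24 + N)*(2*N) = 2*N*(-24 + N))
v(D, w) = -30 + w (v(D, w) = (-8 + 3)*6 + w = -5*6 + w = -30 + w)
(1671499 + v(m(n), L(38, 12))) - 1372518 = (1671499 + (-30 + (2 - ⅛*12*38))) - 1372518 = (1671499 + (-30 + (2 - 57))) - 1372518 = (1671499 + (-30 - 55)) - 1372518 = (1671499 - 85) - 1372518 = 1671414 - 1372518 = 298896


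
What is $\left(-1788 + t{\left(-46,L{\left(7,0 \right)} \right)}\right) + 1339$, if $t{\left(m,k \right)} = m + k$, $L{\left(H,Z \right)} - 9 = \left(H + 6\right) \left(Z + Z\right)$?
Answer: $-486$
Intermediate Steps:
$L{\left(H,Z \right)} = 9 + 2 Z \left(6 + H\right)$ ($L{\left(H,Z \right)} = 9 + \left(H + 6\right) \left(Z + Z\right) = 9 + \left(6 + H\right) 2 Z = 9 + 2 Z \left(6 + H\right)$)
$t{\left(m,k \right)} = k + m$
$\left(-1788 + t{\left(-46,L{\left(7,0 \right)} \right)}\right) + 1339 = \left(-1788 - \left(37 + 0\right)\right) + 1339 = \left(-1788 + \left(\left(9 + 0 + 0\right) - 46\right)\right) + 1339 = \left(-1788 + \left(9 - 46\right)\right) + 1339 = \left(-1788 - 37\right) + 1339 = -1825 + 1339 = -486$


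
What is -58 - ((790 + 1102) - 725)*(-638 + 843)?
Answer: -239293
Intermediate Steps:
-58 - ((790 + 1102) - 725)*(-638 + 843) = -58 - (1892 - 725)*205 = -58 - 1167*205 = -58 - 1*239235 = -58 - 239235 = -239293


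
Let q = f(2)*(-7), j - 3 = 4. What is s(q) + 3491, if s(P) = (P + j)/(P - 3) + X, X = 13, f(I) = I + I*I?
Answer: 31543/9 ≈ 3504.8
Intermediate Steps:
f(I) = I + I**2
j = 7 (j = 3 + 4 = 7)
q = -42 (q = (2*(1 + 2))*(-7) = (2*3)*(-7) = 6*(-7) = -42)
s(P) = 13 + (7 + P)/(-3 + P) (s(P) = (P + 7)/(P - 3) + 13 = (7 + P)/(-3 + P) + 13 = 13 + (7 + P)/(-3 + P))
s(q) + 3491 = 2*(-16 + 7*(-42))/(-3 - 42) + 3491 = 2*(-16 - 294)/(-45) + 3491 = 2*(-1/45)*(-310) + 3491 = 124/9 + 3491 = 31543/9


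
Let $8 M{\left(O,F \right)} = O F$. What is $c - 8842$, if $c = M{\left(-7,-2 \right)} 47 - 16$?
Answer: $- \frac{35103}{4} \approx -8775.8$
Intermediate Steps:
$M{\left(O,F \right)} = \frac{F O}{8}$ ($M{\left(O,F \right)} = \frac{O F}{8} = \frac{F O}{8}$)
$c = \frac{265}{4}$ ($c = \frac{1}{8} \left(-2\right) \left(-7\right) 47 - 16 = \frac{7}{4} \cdot 47 + \left(-16 + 0\right) = \frac{329}{4} - 16 = \frac{265}{4} \approx 66.25$)
$c - 8842 = \frac{265}{4} - 8842 = - \frac{35103}{4}$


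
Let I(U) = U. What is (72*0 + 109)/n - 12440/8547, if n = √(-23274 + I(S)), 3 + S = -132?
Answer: -12440/8547 - 109*I/153 ≈ -1.4555 - 0.71242*I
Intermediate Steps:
S = -135 (S = -3 - 132 = -135)
n = 153*I (n = √(-23274 - 135) = √(-23409) = 153*I ≈ 153.0*I)
(72*0 + 109)/n - 12440/8547 = (72*0 + 109)/((153*I)) - 12440/8547 = (0 + 109)*(-I/153) - 12440*1/8547 = 109*(-I/153) - 12440/8547 = -109*I/153 - 12440/8547 = -12440/8547 - 109*I/153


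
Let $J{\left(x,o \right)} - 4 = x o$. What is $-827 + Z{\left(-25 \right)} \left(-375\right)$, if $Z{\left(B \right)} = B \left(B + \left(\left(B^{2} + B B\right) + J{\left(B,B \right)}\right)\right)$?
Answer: $17380423$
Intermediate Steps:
$J{\left(x,o \right)} = 4 + o x$ ($J{\left(x,o \right)} = 4 + x o = 4 + o x$)
$Z{\left(B \right)} = B \left(4 + B + 3 B^{2}\right)$ ($Z{\left(B \right)} = B \left(B + \left(\left(B^{2} + B B\right) + \left(4 + B B\right)\right)\right) = B \left(B + \left(\left(B^{2} + B^{2}\right) + \left(4 + B^{2}\right)\right)\right) = B \left(B + \left(2 B^{2} + \left(4 + B^{2}\right)\right)\right) = B \left(B + \left(4 + 3 B^{2}\right)\right) = B \left(4 + B + 3 B^{2}\right)$)
$-827 + Z{\left(-25 \right)} \left(-375\right) = -827 + - 25 \left(4 - 25 + 3 \left(-25\right)^{2}\right) \left(-375\right) = -827 + - 25 \left(4 - 25 + 3 \cdot 625\right) \left(-375\right) = -827 + - 25 \left(4 - 25 + 1875\right) \left(-375\right) = -827 + \left(-25\right) 1854 \left(-375\right) = -827 - -17381250 = -827 + 17381250 = 17380423$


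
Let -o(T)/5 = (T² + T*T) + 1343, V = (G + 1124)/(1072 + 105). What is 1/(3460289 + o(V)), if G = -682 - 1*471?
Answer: 1385329/4784336207436 ≈ 2.8955e-7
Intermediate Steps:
G = -1153 (G = -682 - 471 = -1153)
V = -29/1177 (V = (-1153 + 1124)/(1072 + 105) = -29/1177 ≈ -0.024639)
o(T) = -6715 - 10*T² (o(T) = -5*((T² + T*T) + 1343) = -5*((T² + T²) + 1343) = -5*(2*T² + 1343) = -5*(1343 + 2*T²) = -6715 - 10*T²)
1/(3460289 + o(V)) = 1/(3460289 + (-6715 - 10*(-29/1177)²)) = 1/(3460289 + (-6715 - 10*841/1385329)) = 1/(3460289 + (-6715 - 8410/1385329)) = 1/(3460289 - 9302492645/1385329) = 1/(4784336207436/1385329) = 1385329/4784336207436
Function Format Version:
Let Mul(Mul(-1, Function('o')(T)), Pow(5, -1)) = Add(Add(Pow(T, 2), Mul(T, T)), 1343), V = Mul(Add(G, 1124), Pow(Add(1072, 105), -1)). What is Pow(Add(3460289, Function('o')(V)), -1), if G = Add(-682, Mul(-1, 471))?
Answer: Rational(1385329, 4784336207436) ≈ 2.8955e-7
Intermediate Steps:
G = -1153 (G = Add(-682, -471) = -1153)
V = Rational(-29, 1177) (V = Mul(Add(-1153, 1124), Pow(Add(1072, 105), -1)) = Mul(-29, Pow(1177, -1)) = Mul(-29, Rational(1, 1177)) = Rational(-29, 1177) ≈ -0.024639)
Function('o')(T) = Add(-6715, Mul(-10, Pow(T, 2))) (Function('o')(T) = Mul(-5, Add(Add(Pow(T, 2), Mul(T, T)), 1343)) = Mul(-5, Add(Add(Pow(T, 2), Pow(T, 2)), 1343)) = Mul(-5, Add(Mul(2, Pow(T, 2)), 1343)) = Mul(-5, Add(1343, Mul(2, Pow(T, 2)))) = Add(-6715, Mul(-10, Pow(T, 2))))
Pow(Add(3460289, Function('o')(V)), -1) = Pow(Add(3460289, Add(-6715, Mul(-10, Pow(Rational(-29, 1177), 2)))), -1) = Pow(Add(3460289, Add(-6715, Mul(-10, Rational(841, 1385329)))), -1) = Pow(Add(3460289, Add(-6715, Rational(-8410, 1385329))), -1) = Pow(Add(3460289, Rational(-9302492645, 1385329)), -1) = Pow(Rational(4784336207436, 1385329), -1) = Rational(1385329, 4784336207436)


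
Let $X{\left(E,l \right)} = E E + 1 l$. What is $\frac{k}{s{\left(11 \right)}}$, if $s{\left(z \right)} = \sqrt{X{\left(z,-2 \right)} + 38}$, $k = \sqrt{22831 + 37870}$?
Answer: $\frac{\sqrt{9530057}}{157} \approx 19.663$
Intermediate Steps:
$k = \sqrt{60701} \approx 246.38$
$X{\left(E,l \right)} = l + E^{2}$ ($X{\left(E,l \right)} = E^{2} + l = l + E^{2}$)
$s{\left(z \right)} = \sqrt{36 + z^{2}}$ ($s{\left(z \right)} = \sqrt{\left(-2 + z^{2}\right) + 38} = \sqrt{36 + z^{2}}$)
$\frac{k}{s{\left(11 \right)}} = \frac{\sqrt{60701}}{\sqrt{36 + 11^{2}}} = \frac{\sqrt{60701}}{\sqrt{36 + 121}} = \frac{\sqrt{60701}}{\sqrt{157}} = \sqrt{60701} \frac{\sqrt{157}}{157} = \frac{\sqrt{9530057}}{157}$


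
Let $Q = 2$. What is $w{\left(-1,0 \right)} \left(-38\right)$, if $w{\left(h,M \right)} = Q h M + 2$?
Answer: $-76$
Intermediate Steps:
$w{\left(h,M \right)} = 2 + 2 M h$ ($w{\left(h,M \right)} = 2 h M + 2 = 2 M h + 2 = 2 + 2 M h$)
$w{\left(-1,0 \right)} \left(-38\right) = \left(2 + 2 \cdot 0 \left(-1\right)\right) \left(-38\right) = \left(2 + 0\right) \left(-38\right) = 2 \left(-38\right) = -76$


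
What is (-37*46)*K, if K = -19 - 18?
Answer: 62974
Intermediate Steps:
K = -37
(-37*46)*K = -37*46*(-37) = -1702*(-37) = 62974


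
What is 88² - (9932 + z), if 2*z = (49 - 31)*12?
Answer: -2296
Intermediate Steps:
z = 108 (z = ((49 - 31)*12)/2 = (18*12)/2 = (½)*216 = 108)
88² - (9932 + z) = 88² - (9932 + 108) = 7744 - 1*10040 = 7744 - 10040 = -2296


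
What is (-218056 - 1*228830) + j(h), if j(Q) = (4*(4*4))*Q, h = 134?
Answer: -438310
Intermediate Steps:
j(Q) = 64*Q (j(Q) = (4*16)*Q = 64*Q)
(-218056 - 1*228830) + j(h) = (-218056 - 1*228830) + 64*134 = (-218056 - 228830) + 8576 = -446886 + 8576 = -438310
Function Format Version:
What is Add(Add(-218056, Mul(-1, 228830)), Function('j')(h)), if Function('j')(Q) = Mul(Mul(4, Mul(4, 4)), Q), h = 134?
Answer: -438310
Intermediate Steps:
Function('j')(Q) = Mul(64, Q) (Function('j')(Q) = Mul(Mul(4, 16), Q) = Mul(64, Q))
Add(Add(-218056, Mul(-1, 228830)), Function('j')(h)) = Add(Add(-218056, Mul(-1, 228830)), Mul(64, 134)) = Add(Add(-218056, -228830), 8576) = Add(-446886, 8576) = -438310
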